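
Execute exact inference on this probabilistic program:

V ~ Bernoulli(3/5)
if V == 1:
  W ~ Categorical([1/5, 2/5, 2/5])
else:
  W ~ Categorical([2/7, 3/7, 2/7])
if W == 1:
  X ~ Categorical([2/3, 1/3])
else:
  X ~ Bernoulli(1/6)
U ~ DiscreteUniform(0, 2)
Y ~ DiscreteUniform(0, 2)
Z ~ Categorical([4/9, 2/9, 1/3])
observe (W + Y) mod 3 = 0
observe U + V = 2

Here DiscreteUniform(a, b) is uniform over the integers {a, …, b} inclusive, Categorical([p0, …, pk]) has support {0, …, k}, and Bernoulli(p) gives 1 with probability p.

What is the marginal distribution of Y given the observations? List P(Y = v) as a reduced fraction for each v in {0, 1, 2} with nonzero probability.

Enumerate traces; 36 have nonzero weight after conditioning:
  (V=0, W=0, X=0, U=2, Y=0, Z=0) weight 8/1701
  (V=0, W=0, X=0, U=2, Y=0, Z=1) weight 4/1701
  (V=0, W=0, X=0, U=2, Y=0, Z=2) weight 2/567
  (V=0, W=0, X=1, U=2, Y=0, Z=0) weight 8/8505
  (V=0, W=0, X=1, U=2, Y=0, Z=1) weight 4/8505
  (V=0, W=0, X=1, U=2, Y=0, Z=2) weight 2/2835
  (V=0, W=1, X=0, U=2, Y=2, Z=0) weight 16/2835
  (V=0, W=1, X=0, U=2, Y=2, Z=1) weight 8/2835
  (V=0, W=2, X=0, U=2, Y=1, Z=0) weight 8/1701
  … 27 more
Group by Y:
  weight(Y=0) = 41/1575
  weight(Y=1) = 62/1575
  weight(Y=2) = 8/175
Total weight = 41/1575 + 62/1575 + 8/175 = 1/9
P(Y=0 | obs) = 41/1575 / 1/9 = 41/175
P(Y=1 | obs) = 62/1575 / 1/9 = 62/175
P(Y=2 | obs) = 8/175 / 1/9 = 72/175

P(Y=0) = 41/175, P(Y=1) = 62/175, P(Y=2) = 72/175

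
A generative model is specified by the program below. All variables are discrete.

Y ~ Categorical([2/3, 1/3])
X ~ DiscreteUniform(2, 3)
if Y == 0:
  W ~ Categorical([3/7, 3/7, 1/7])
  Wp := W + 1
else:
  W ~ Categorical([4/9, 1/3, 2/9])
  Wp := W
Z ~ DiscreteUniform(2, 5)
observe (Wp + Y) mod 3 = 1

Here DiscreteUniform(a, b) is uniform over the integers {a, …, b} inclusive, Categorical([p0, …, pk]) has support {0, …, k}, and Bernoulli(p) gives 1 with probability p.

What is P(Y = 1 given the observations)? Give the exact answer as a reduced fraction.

Enumerate traces; 16 have nonzero weight after conditioning:
  (Y=0, X=2, W=0, Z=2) weight 1/28
  (Y=0, X=2, W=0, Z=3) weight 1/28
  (Y=0, X=2, W=0, Z=4) weight 1/28
  (Y=0, X=2, W=0, Z=5) weight 1/28
  (Y=0, X=3, W=0, Z=2) weight 1/28
  (Y=0, X=3, W=0, Z=3) weight 1/28
  (Y=0, X=3, W=0, Z=4) weight 1/28
  (Y=0, X=3, W=0, Z=5) weight 1/28
  (Y=1, X=2, W=0, Z=2) weight 1/54
  … 7 more
Group by Y:
  weight(Y=0) = 2/7
  weight(Y=1) = 4/27
Total weight = 2/7 + 4/27 = 82/189
P(Y=0 | obs) = 2/7 / 82/189 = 27/41
P(Y=1 | obs) = 4/27 / 82/189 = 14/41

P(Y = 1 | obs) = 14/41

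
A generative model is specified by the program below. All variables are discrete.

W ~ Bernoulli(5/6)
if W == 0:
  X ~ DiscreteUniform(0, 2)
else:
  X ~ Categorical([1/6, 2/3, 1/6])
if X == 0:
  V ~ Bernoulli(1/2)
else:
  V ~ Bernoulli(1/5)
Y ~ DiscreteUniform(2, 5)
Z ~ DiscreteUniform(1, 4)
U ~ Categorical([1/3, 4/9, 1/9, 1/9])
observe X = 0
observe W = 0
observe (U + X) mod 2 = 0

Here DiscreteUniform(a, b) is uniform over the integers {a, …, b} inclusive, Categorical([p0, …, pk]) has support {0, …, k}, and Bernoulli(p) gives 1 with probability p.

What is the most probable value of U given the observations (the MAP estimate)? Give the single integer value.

argmax_v P(U = v | obs) = 0

Enumerate traces; 64 have nonzero weight after conditioning:
  (W=0, X=0, V=0, Y=2, Z=1, U=0) weight 1/1728
  (W=0, X=0, V=0, Y=2, Z=1, U=2) weight 1/5184
  (W=0, X=0, V=0, Y=2, Z=2, U=0) weight 1/1728
  (W=0, X=0, V=0, Y=2, Z=2, U=2) weight 1/5184
  (W=0, X=0, V=0, Y=2, Z=3, U=0) weight 1/1728
  (W=0, X=0, V=0, Y=2, Z=3, U=2) weight 1/5184
  (W=0, X=0, V=0, Y=2, Z=4, U=0) weight 1/1728
  (W=0, X=0, V=0, Y=2, Z=4, U=2) weight 1/5184
  … 56 more
Group by U:
  weight(U=0) = 1/54
  weight(U=2) = 1/162
Total weight = 1/54 + 1/162 = 2/81
P(U=0 | obs) = 1/54 / 2/81 = 3/4
P(U=2 | obs) = 1/162 / 2/81 = 1/4
argmax = 0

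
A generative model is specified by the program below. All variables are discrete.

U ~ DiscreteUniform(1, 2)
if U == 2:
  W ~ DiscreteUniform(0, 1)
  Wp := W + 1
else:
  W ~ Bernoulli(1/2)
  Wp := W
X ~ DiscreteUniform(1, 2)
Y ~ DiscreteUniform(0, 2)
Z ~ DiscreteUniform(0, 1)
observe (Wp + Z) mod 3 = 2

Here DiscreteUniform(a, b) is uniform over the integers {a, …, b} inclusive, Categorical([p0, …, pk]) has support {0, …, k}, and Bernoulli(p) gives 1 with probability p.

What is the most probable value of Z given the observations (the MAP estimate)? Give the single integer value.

argmax_v P(Z = v | obs) = 1

Enumerate traces; 18 have nonzero weight after conditioning:
  (U=1, W=1, X=1, Y=0, Z=1) weight 1/48
  (U=1, W=1, X=1, Y=1, Z=1) weight 1/48
  (U=1, W=1, X=1, Y=2, Z=1) weight 1/48
  (U=1, W=1, X=2, Y=0, Z=1) weight 1/48
  (U=1, W=1, X=2, Y=1, Z=1) weight 1/48
  (U=1, W=1, X=2, Y=2, Z=1) weight 1/48
  (U=2, W=0, X=1, Y=0, Z=1) weight 1/48
  (U=2, W=0, X=1, Y=1, Z=1) weight 1/48
  (U=2, W=1, X=1, Y=0, Z=0) weight 1/48
  … 9 more
Group by Z:
  weight(Z=0) = 1/8
  weight(Z=1) = 1/4
Total weight = 1/8 + 1/4 = 3/8
P(Z=0 | obs) = 1/8 / 3/8 = 1/3
P(Z=1 | obs) = 1/4 / 3/8 = 2/3
argmax = 1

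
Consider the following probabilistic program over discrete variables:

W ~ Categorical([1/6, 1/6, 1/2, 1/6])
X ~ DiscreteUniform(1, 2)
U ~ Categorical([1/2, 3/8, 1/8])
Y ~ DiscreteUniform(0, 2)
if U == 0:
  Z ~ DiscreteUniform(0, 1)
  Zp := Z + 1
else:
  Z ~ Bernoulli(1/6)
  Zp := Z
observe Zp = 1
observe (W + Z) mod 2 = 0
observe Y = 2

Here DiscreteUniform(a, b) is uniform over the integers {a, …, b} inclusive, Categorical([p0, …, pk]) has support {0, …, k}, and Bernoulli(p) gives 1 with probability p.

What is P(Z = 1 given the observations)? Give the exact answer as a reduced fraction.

Enumerate traces; 12 have nonzero weight after conditioning:
  (W=0, X=1, U=0, Y=2, Z=0) weight 1/144
  (W=0, X=2, U=0, Y=2, Z=0) weight 1/144
  (W=1, X=1, U=1, Y=2, Z=1) weight 1/576
  (W=1, X=1, U=2, Y=2, Z=1) weight 1/1728
  (W=1, X=2, U=1, Y=2, Z=1) weight 1/576
  (W=1, X=2, U=2, Y=2, Z=1) weight 1/1728
  (W=2, X=1, U=0, Y=2, Z=0) weight 1/48
  (W=2, X=2, U=0, Y=2, Z=0) weight 1/48
  … 4 more
Group by Z:
  weight(Z=0) = 1/18
  weight(Z=1) = 1/108
Total weight = 1/18 + 1/108 = 7/108
P(Z=0 | obs) = 1/18 / 7/108 = 6/7
P(Z=1 | obs) = 1/108 / 7/108 = 1/7

P(Z = 1 | obs) = 1/7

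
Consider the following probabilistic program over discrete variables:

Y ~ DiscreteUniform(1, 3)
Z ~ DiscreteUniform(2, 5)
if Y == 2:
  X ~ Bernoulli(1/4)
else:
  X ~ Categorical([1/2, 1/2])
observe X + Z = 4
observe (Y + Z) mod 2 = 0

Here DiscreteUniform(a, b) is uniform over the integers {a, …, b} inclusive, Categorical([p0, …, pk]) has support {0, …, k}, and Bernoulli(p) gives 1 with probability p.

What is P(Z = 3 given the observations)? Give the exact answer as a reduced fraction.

P(Z = 3 | obs) = 4/7

Enumerate traces; 3 have nonzero weight after conditioning:
  (Y=1, Z=3, X=1) weight 1/24
  (Y=2, Z=4, X=0) weight 1/16
  (Y=3, Z=3, X=1) weight 1/24
Group by Z:
  weight(Z=3) = 1/12
  weight(Z=4) = 1/16
Total weight = 1/12 + 1/16 = 7/48
P(Z=3 | obs) = 1/12 / 7/48 = 4/7
P(Z=4 | obs) = 1/16 / 7/48 = 3/7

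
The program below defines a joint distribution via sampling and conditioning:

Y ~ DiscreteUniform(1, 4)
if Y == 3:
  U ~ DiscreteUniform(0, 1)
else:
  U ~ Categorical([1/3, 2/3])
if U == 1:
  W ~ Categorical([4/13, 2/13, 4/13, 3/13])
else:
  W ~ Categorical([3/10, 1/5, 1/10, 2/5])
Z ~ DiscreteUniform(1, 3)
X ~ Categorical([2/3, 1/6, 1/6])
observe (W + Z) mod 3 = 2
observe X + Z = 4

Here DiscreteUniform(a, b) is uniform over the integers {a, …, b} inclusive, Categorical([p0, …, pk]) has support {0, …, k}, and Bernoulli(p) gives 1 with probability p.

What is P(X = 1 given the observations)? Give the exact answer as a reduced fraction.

P(X = 1 | obs) = 239/862

Enumerate traces; 24 have nonzero weight after conditioning:
  (Y=1, U=0, W=0, Z=2, X=2) weight 1/720
  (Y=1, U=0, W=2, Z=3, X=1) weight 1/2160
  (Y=1, U=0, W=3, Z=2, X=2) weight 1/540
  (Y=1, U=1, W=0, Z=2, X=2) weight 1/351
  (Y=1, U=1, W=2, Z=3, X=1) weight 1/351
  (Y=1, U=1, W=3, Z=2, X=2) weight 1/468
  (Y=2, U=0, W=0, Z=2, X=2) weight 1/720
  (Y=2, U=0, W=2, Z=3, X=1) weight 1/2160
  … 16 more
Group by X:
  weight(X=1) = 239/18720
  weight(X=2) = 623/18720
Total weight = 239/18720 + 623/18720 = 431/9360
P(X=1 | obs) = 239/18720 / 431/9360 = 239/862
P(X=2 | obs) = 623/18720 / 431/9360 = 623/862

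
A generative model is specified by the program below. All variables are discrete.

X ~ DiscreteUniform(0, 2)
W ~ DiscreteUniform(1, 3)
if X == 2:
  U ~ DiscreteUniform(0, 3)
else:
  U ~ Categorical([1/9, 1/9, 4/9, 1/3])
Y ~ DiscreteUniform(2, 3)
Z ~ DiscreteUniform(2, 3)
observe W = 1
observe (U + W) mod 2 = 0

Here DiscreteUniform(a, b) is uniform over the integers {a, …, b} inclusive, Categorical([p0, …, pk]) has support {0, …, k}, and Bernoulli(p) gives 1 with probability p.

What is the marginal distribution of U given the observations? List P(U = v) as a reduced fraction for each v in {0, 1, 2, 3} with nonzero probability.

P(U=1) = 17/50, P(U=3) = 33/50

Enumerate traces; 24 have nonzero weight after conditioning:
  (X=0, W=1, U=1, Y=2, Z=2) weight 1/324
  (X=0, W=1, U=1, Y=2, Z=3) weight 1/324
  (X=0, W=1, U=1, Y=3, Z=2) weight 1/324
  (X=0, W=1, U=1, Y=3, Z=3) weight 1/324
  (X=0, W=1, U=3, Y=2, Z=2) weight 1/108
  (X=0, W=1, U=3, Y=2, Z=3) weight 1/108
  (X=0, W=1, U=3, Y=3, Z=2) weight 1/108
  (X=0, W=1, U=3, Y=3, Z=3) weight 1/108
  … 16 more
Group by U:
  weight(U=1) = 17/324
  weight(U=3) = 11/108
Total weight = 17/324 + 11/108 = 25/162
P(U=1 | obs) = 17/324 / 25/162 = 17/50
P(U=3 | obs) = 11/108 / 25/162 = 33/50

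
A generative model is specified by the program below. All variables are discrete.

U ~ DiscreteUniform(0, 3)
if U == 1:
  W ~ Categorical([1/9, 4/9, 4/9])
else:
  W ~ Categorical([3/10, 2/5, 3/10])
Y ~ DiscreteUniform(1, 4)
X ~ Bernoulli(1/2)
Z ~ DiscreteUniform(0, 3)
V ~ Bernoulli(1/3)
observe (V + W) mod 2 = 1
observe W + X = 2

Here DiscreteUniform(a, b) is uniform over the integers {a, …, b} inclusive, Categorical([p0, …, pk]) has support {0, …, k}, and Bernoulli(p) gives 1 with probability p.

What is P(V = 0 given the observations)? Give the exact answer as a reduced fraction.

P(V = 0 | obs) = 296/417

Enumerate traces; 128 have nonzero weight after conditioning:
  (U=0, W=1, Y=1, X=1, Z=0, V=0) weight 1/480
  (U=0, W=1, Y=1, X=1, Z=1, V=0) weight 1/480
  (U=0, W=1, Y=1, X=1, Z=2, V=0) weight 1/480
  (U=0, W=1, Y=1, X=1, Z=3, V=0) weight 1/480
  (U=0, W=1, Y=2, X=1, Z=0, V=0) weight 1/480
  (U=0, W=1, Y=2, X=1, Z=1, V=0) weight 1/480
  (U=0, W=1, Y=2, X=1, Z=2, V=0) weight 1/480
  (U=0, W=1, Y=2, X=1, Z=3, V=0) weight 1/480
  (U=0, W=2, Y=1, X=0, Z=0, V=1) weight 1/1280
  … 119 more
Group by V:
  weight(V=0) = 37/270
  weight(V=1) = 121/2160
Total weight = 37/270 + 121/2160 = 139/720
P(V=0 | obs) = 37/270 / 139/720 = 296/417
P(V=1 | obs) = 121/2160 / 139/720 = 121/417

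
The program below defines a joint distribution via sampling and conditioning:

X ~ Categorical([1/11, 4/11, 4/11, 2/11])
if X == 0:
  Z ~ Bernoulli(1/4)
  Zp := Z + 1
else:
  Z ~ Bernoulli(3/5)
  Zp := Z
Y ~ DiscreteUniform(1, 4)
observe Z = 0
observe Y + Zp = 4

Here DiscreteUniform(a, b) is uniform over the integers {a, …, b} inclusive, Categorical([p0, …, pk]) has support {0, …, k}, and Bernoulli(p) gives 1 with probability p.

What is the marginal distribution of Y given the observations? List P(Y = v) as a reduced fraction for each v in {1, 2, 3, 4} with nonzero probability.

Enumerate traces; 4 have nonzero weight after conditioning:
  (X=0, Z=0, Y=3) weight 3/176
  (X=1, Z=0, Y=4) weight 2/55
  (X=2, Z=0, Y=4) weight 2/55
  (X=3, Z=0, Y=4) weight 1/55
Group by Y:
  weight(Y=3) = 3/176
  weight(Y=4) = 1/11
Total weight = 3/176 + 1/11 = 19/176
P(Y=3 | obs) = 3/176 / 19/176 = 3/19
P(Y=4 | obs) = 1/11 / 19/176 = 16/19

P(Y=3) = 3/19, P(Y=4) = 16/19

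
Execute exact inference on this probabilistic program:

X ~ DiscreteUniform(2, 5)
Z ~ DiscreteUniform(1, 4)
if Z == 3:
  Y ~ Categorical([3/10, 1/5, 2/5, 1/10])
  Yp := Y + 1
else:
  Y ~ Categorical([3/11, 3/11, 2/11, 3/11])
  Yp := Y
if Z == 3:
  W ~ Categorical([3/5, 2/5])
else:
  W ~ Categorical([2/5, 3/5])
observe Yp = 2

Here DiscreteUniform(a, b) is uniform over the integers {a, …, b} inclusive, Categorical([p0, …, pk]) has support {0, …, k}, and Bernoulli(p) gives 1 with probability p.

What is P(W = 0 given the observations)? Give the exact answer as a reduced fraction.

P(W = 0 | obs) = 93/205

Enumerate traces; 32 have nonzero weight after conditioning:
  (X=2, Z=1, Y=2, W=0) weight 1/220
  (X=2, Z=1, Y=2, W=1) weight 3/440
  (X=2, Z=2, Y=2, W=0) weight 1/220
  (X=2, Z=2, Y=2, W=1) weight 3/440
  (X=2, Z=3, Y=1, W=0) weight 3/400
  (X=2, Z=3, Y=1, W=1) weight 1/200
  (X=2, Z=4, Y=2, W=0) weight 1/220
  (X=2, Z=4, Y=2, W=1) weight 3/440
  … 24 more
Group by W:
  weight(W=0) = 93/1100
  weight(W=1) = 28/275
Total weight = 93/1100 + 28/275 = 41/220
P(W=0 | obs) = 93/1100 / 41/220 = 93/205
P(W=1 | obs) = 28/275 / 41/220 = 112/205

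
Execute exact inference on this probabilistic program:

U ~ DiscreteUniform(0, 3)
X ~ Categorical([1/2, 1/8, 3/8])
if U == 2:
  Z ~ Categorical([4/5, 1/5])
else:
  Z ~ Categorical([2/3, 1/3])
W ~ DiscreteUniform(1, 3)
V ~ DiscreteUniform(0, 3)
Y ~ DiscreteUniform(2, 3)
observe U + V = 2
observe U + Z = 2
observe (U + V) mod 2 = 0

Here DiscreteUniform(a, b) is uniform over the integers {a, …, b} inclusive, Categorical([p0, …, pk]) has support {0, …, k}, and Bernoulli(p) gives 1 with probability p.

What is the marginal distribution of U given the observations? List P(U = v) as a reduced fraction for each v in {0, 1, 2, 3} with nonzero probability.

P(U=1) = 5/17, P(U=2) = 12/17

Enumerate traces; 36 have nonzero weight after conditioning:
  (U=1, X=0, Z=1, W=1, V=1, Y=2) weight 1/576
  (U=1, X=0, Z=1, W=1, V=1, Y=3) weight 1/576
  (U=1, X=0, Z=1, W=2, V=1, Y=2) weight 1/576
  (U=1, X=0, Z=1, W=2, V=1, Y=3) weight 1/576
  (U=1, X=0, Z=1, W=3, V=1, Y=2) weight 1/576
  (U=1, X=0, Z=1, W=3, V=1, Y=3) weight 1/576
  (U=1, X=1, Z=1, W=1, V=1, Y=2) weight 1/2304
  (U=1, X=1, Z=1, W=1, V=1, Y=3) weight 1/2304
  (U=2, X=0, Z=0, W=1, V=0, Y=2) weight 1/240
  … 27 more
Group by U:
  weight(U=1) = 1/48
  weight(U=2) = 1/20
Total weight = 1/48 + 1/20 = 17/240
P(U=1 | obs) = 1/48 / 17/240 = 5/17
P(U=2 | obs) = 1/20 / 17/240 = 12/17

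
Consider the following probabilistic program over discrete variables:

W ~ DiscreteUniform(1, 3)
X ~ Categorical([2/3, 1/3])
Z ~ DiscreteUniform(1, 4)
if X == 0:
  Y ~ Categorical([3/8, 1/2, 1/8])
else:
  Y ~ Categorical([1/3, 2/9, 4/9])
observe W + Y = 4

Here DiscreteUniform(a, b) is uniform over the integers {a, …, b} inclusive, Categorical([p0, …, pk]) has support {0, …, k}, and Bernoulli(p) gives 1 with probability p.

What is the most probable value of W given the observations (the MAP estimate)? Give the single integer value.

argmax_v P(W = v | obs) = 3

Enumerate traces; 16 have nonzero weight after conditioning:
  (W=2, X=0, Z=1, Y=2) weight 1/144
  (W=2, X=0, Z=2, Y=2) weight 1/144
  (W=2, X=0, Z=3, Y=2) weight 1/144
  (W=2, X=0, Z=4, Y=2) weight 1/144
  (W=2, X=1, Z=1, Y=2) weight 1/81
  (W=2, X=1, Z=2, Y=2) weight 1/81
  (W=2, X=1, Z=3, Y=2) weight 1/81
  (W=2, X=1, Z=4, Y=2) weight 1/81
  (W=3, X=0, Z=1, Y=1) weight 1/36
  … 7 more
Group by W:
  weight(W=2) = 25/324
  weight(W=3) = 11/81
Total weight = 25/324 + 11/81 = 23/108
P(W=2 | obs) = 25/324 / 23/108 = 25/69
P(W=3 | obs) = 11/81 / 23/108 = 44/69
argmax = 3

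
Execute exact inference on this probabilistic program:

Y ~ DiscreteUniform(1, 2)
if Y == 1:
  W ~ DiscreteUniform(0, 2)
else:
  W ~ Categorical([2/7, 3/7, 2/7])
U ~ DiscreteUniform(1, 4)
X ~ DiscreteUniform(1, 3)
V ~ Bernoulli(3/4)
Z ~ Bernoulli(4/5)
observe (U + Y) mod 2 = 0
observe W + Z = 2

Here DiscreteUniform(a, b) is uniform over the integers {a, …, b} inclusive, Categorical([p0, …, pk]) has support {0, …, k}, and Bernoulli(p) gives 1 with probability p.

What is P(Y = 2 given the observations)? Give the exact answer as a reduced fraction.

Enumerate traces; 48 have nonzero weight after conditioning:
  (Y=1, W=1, U=1, X=1, V=0, Z=1) weight 1/360
  (Y=1, W=1, U=1, X=1, V=1, Z=1) weight 1/120
  (Y=1, W=1, U=1, X=2, V=0, Z=1) weight 1/360
  (Y=1, W=1, U=1, X=2, V=1, Z=1) weight 1/120
  (Y=1, W=1, U=1, X=3, V=0, Z=1) weight 1/360
  (Y=1, W=1, U=1, X=3, V=1, Z=1) weight 1/120
  (Y=1, W=1, U=3, X=1, V=0, Z=1) weight 1/360
  (Y=1, W=1, U=3, X=1, V=1, Z=1) weight 1/120
  (Y=2, W=1, U=2, X=1, V=0, Z=1) weight 1/280
  … 39 more
Group by Y:
  weight(Y=1) = 1/12
  weight(Y=2) = 1/10
Total weight = 1/12 + 1/10 = 11/60
P(Y=1 | obs) = 1/12 / 11/60 = 5/11
P(Y=2 | obs) = 1/10 / 11/60 = 6/11

P(Y = 2 | obs) = 6/11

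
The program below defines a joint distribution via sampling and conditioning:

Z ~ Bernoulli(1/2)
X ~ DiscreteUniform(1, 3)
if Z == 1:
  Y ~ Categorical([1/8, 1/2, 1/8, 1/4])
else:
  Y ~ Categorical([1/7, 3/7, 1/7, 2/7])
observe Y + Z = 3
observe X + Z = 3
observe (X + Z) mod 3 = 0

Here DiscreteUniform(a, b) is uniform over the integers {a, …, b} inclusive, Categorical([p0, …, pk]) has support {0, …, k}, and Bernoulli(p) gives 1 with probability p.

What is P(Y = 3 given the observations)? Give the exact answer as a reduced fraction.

Enumerate traces; 2 have nonzero weight after conditioning:
  (Z=0, X=3, Y=3) weight 1/21
  (Z=1, X=2, Y=2) weight 1/48
Group by Y:
  weight(Y=2) = 1/48
  weight(Y=3) = 1/21
Total weight = 1/48 + 1/21 = 23/336
P(Y=2 | obs) = 1/48 / 23/336 = 7/23
P(Y=3 | obs) = 1/21 / 23/336 = 16/23

P(Y = 3 | obs) = 16/23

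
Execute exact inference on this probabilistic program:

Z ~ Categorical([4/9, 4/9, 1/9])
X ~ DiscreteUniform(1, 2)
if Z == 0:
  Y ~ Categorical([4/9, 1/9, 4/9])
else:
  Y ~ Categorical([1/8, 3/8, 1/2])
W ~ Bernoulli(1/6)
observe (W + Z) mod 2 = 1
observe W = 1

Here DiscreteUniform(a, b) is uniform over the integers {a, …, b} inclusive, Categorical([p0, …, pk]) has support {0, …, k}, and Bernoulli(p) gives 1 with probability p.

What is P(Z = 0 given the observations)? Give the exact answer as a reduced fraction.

Enumerate traces; 12 have nonzero weight after conditioning:
  (Z=0, X=1, Y=0, W=1) weight 4/243
  (Z=0, X=1, Y=1, W=1) weight 1/243
  (Z=0, X=1, Y=2, W=1) weight 4/243
  (Z=0, X=2, Y=0, W=1) weight 4/243
  (Z=0, X=2, Y=1, W=1) weight 1/243
  (Z=0, X=2, Y=2, W=1) weight 4/243
  (Z=2, X=1, Y=0, W=1) weight 1/864
  (Z=2, X=1, Y=1, W=1) weight 1/288
  … 4 more
Group by Z:
  weight(Z=0) = 2/27
  weight(Z=2) = 1/54
Total weight = 2/27 + 1/54 = 5/54
P(Z=0 | obs) = 2/27 / 5/54 = 4/5
P(Z=2 | obs) = 1/54 / 5/54 = 1/5

P(Z = 0 | obs) = 4/5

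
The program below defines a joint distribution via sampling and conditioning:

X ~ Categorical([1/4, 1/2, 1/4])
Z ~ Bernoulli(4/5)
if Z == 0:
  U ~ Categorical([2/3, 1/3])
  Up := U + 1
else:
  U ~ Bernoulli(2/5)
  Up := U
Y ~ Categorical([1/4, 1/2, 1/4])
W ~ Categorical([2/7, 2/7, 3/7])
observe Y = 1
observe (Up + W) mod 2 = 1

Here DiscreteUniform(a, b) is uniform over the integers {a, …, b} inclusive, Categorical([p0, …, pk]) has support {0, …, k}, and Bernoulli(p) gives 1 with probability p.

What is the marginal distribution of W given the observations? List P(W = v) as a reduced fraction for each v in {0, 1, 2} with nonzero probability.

Enumerate traces; 18 have nonzero weight after conditioning:
  (X=0, Z=0, U=0, Y=1, W=0) weight 1/210
  (X=0, Z=0, U=0, Y=1, W=2) weight 1/140
  (X=0, Z=0, U=1, Y=1, W=1) weight 1/420
  (X=0, Z=1, U=0, Y=1, W=1) weight 3/175
  (X=0, Z=1, U=1, Y=1, W=0) weight 2/175
  (X=0, Z=1, U=1, Y=1, W=2) weight 3/175
  (X=1, Z=0, U=0, Y=1, W=0) weight 1/105
  (X=1, Z=0, U=0, Y=1, W=2) weight 1/70
  … 10 more
Group by W:
  weight(W=0) = 34/525
  weight(W=1) = 41/525
  weight(W=2) = 17/175
Total weight = 34/525 + 41/525 + 17/175 = 6/25
P(W=0 | obs) = 34/525 / 6/25 = 17/63
P(W=1 | obs) = 41/525 / 6/25 = 41/126
P(W=2 | obs) = 17/175 / 6/25 = 17/42

P(W=0) = 17/63, P(W=1) = 41/126, P(W=2) = 17/42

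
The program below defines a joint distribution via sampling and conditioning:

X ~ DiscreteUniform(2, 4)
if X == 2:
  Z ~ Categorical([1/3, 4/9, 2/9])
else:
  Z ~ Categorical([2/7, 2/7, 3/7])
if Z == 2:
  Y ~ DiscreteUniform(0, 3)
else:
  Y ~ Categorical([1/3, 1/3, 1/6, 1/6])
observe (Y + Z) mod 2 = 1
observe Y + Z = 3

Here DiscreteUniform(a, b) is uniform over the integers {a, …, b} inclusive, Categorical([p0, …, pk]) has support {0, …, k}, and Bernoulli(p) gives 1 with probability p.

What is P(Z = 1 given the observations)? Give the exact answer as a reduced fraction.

P(Z = 1 | obs) = 64/223

Enumerate traces; 9 have nonzero weight after conditioning:
  (X=2, Z=0, Y=3) weight 1/54
  (X=2, Z=1, Y=2) weight 2/81
  (X=2, Z=2, Y=1) weight 1/54
  (X=3, Z=0, Y=3) weight 1/63
  (X=3, Z=1, Y=2) weight 1/63
  (X=3, Z=2, Y=1) weight 1/28
  (X=4, Z=0, Y=3) weight 1/63
  (X=4, Z=1, Y=2) weight 1/63
  … 1 more
Group by Z:
  weight(Z=0) = 19/378
  weight(Z=1) = 32/567
  weight(Z=2) = 17/189
Total weight = 19/378 + 32/567 + 17/189 = 223/1134
P(Z=0 | obs) = 19/378 / 223/1134 = 57/223
P(Z=1 | obs) = 32/567 / 223/1134 = 64/223
P(Z=2 | obs) = 17/189 / 223/1134 = 102/223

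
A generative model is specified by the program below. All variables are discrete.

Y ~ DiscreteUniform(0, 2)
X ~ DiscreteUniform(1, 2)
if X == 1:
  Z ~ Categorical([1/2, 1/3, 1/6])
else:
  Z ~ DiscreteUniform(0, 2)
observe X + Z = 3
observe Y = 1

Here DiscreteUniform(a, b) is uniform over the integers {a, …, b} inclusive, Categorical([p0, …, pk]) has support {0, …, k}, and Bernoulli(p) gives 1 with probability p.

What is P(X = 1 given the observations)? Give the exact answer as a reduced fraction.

Enumerate traces; 2 have nonzero weight after conditioning:
  (Y=1, X=1, Z=2) weight 1/36
  (Y=1, X=2, Z=1) weight 1/18
Group by X:
  weight(X=1) = 1/36
  weight(X=2) = 1/18
Total weight = 1/36 + 1/18 = 1/12
P(X=1 | obs) = 1/36 / 1/12 = 1/3
P(X=2 | obs) = 1/18 / 1/12 = 2/3

P(X = 1 | obs) = 1/3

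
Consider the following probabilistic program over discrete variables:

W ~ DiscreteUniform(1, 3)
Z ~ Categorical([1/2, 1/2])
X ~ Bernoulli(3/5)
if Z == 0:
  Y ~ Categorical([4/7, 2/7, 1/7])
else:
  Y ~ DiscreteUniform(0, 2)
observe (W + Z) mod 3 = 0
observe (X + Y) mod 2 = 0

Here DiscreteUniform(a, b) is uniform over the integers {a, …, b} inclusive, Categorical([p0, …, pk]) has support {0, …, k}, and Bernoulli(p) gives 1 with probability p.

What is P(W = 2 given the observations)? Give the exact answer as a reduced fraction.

Enumerate traces; 6 have nonzero weight after conditioning:
  (W=2, Z=1, X=0, Y=0) weight 1/45
  (W=2, Z=1, X=0, Y=2) weight 1/45
  (W=2, Z=1, X=1, Y=1) weight 1/30
  (W=3, Z=0, X=0, Y=0) weight 4/105
  (W=3, Z=0, X=0, Y=2) weight 1/105
  (W=3, Z=0, X=1, Y=1) weight 1/35
Group by W:
  weight(W=2) = 7/90
  weight(W=3) = 8/105
Total weight = 7/90 + 8/105 = 97/630
P(W=2 | obs) = 7/90 / 97/630 = 49/97
P(W=3 | obs) = 8/105 / 97/630 = 48/97

P(W = 2 | obs) = 49/97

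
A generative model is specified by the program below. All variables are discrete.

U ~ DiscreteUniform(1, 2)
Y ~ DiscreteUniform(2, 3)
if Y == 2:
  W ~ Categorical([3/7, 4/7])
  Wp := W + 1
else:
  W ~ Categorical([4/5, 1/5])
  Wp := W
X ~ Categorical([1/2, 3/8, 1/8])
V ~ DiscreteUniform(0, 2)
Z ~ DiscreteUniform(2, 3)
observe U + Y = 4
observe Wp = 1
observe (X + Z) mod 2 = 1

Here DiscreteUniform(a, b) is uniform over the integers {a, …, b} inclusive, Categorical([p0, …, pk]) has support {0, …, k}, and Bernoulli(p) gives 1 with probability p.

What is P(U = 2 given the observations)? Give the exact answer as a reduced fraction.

Enumerate traces; 18 have nonzero weight after conditioning:
  (U=1, Y=3, W=1, X=0, V=0, Z=3) weight 1/240
  (U=1, Y=3, W=1, X=0, V=1, Z=3) weight 1/240
  (U=1, Y=3, W=1, X=0, V=2, Z=3) weight 1/240
  (U=1, Y=3, W=1, X=1, V=0, Z=2) weight 1/320
  (U=1, Y=3, W=1, X=1, V=1, Z=2) weight 1/320
  (U=1, Y=3, W=1, X=1, V=2, Z=2) weight 1/320
  (U=1, Y=3, W=1, X=2, V=0, Z=3) weight 1/960
  (U=1, Y=3, W=1, X=2, V=1, Z=3) weight 1/960
  (U=2, Y=2, W=0, X=0, V=0, Z=3) weight 1/112
  … 9 more
Group by U:
  weight(U=1) = 1/40
  weight(U=2) = 3/56
Total weight = 1/40 + 3/56 = 11/140
P(U=1 | obs) = 1/40 / 11/140 = 7/22
P(U=2 | obs) = 3/56 / 11/140 = 15/22

P(U = 2 | obs) = 15/22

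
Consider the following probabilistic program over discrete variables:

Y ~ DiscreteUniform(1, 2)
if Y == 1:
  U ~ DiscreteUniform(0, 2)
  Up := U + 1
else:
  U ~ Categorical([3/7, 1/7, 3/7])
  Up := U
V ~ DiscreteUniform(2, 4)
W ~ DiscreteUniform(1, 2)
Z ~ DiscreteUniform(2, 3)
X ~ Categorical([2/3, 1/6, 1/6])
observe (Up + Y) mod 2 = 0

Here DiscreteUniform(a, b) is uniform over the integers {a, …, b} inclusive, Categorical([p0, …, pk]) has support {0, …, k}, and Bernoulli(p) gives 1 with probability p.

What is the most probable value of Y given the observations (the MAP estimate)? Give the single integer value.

argmax_v P(Y = v | obs) = 2

Enumerate traces; 144 have nonzero weight after conditioning:
  (Y=1, U=0, V=2, W=1, Z=2, X=0) weight 1/108
  (Y=1, U=0, V=2, W=1, Z=2, X=1) weight 1/432
  (Y=1, U=0, V=2, W=1, Z=2, X=2) weight 1/432
  (Y=1, U=0, V=2, W=1, Z=3, X=0) weight 1/108
  (Y=1, U=0, V=2, W=1, Z=3, X=1) weight 1/432
  (Y=1, U=0, V=2, W=1, Z=3, X=2) weight 1/432
  (Y=1, U=0, V=2, W=2, Z=2, X=0) weight 1/108
  (Y=1, U=0, V=2, W=2, Z=2, X=1) weight 1/432
  (Y=2, U=0, V=2, W=1, Z=2, X=0) weight 1/84
  … 135 more
Group by Y:
  weight(Y=1) = 1/3
  weight(Y=2) = 3/7
Total weight = 1/3 + 3/7 = 16/21
P(Y=1 | obs) = 1/3 / 16/21 = 7/16
P(Y=2 | obs) = 3/7 / 16/21 = 9/16
argmax = 2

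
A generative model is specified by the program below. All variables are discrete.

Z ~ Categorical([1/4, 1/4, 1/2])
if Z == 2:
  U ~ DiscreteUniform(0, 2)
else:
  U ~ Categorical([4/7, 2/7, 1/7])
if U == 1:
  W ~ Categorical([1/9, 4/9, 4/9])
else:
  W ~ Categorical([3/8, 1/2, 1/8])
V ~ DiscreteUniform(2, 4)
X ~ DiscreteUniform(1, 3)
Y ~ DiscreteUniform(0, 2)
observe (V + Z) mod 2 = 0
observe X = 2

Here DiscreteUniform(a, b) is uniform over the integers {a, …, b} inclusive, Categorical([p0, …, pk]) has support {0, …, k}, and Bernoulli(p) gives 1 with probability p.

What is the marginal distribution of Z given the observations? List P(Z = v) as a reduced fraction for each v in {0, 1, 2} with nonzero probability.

Enumerate traces; 135 have nonzero weight after conditioning:
  (Z=0, U=0, W=0, V=2, X=2, Y=0) weight 1/504
  (Z=0, U=0, W=0, V=2, X=2, Y=1) weight 1/504
  (Z=0, U=0, W=0, V=2, X=2, Y=2) weight 1/504
  (Z=0, U=0, W=0, V=4, X=2, Y=0) weight 1/504
  (Z=0, U=0, W=0, V=4, X=2, Y=1) weight 1/504
  (Z=0, U=0, W=0, V=4, X=2, Y=2) weight 1/504
  (Z=0, U=0, W=1, V=2, X=2, Y=0) weight 1/378
  (Z=0, U=0, W=1, V=2, X=2, Y=1) weight 1/378
  (Z=1, U=0, W=0, V=3, X=2, Y=0) weight 1/504
  (Z=2, U=0, W=0, V=2, X=2, Y=0) weight 1/432
  … 125 more
Group by Z:
  weight(Z=0) = 1/18
  weight(Z=1) = 1/36
  weight(Z=2) = 1/9
Total weight = 1/18 + 1/36 + 1/9 = 7/36
P(Z=0 | obs) = 1/18 / 7/36 = 2/7
P(Z=1 | obs) = 1/36 / 7/36 = 1/7
P(Z=2 | obs) = 1/9 / 7/36 = 4/7

P(Z=0) = 2/7, P(Z=1) = 1/7, P(Z=2) = 4/7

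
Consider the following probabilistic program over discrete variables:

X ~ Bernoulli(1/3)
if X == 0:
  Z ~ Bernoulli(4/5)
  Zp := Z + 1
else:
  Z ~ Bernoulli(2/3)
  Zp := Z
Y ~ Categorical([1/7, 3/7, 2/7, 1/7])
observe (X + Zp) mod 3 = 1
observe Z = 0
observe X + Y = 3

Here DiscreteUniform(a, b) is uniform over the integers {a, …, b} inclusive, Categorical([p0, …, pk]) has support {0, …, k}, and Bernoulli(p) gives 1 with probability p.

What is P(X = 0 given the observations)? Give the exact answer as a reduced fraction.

P(X = 0 | obs) = 3/8

Enumerate traces; 2 have nonzero weight after conditioning:
  (X=0, Z=0, Y=3) weight 2/105
  (X=1, Z=0, Y=2) weight 2/63
Group by X:
  weight(X=0) = 2/105
  weight(X=1) = 2/63
Total weight = 2/105 + 2/63 = 16/315
P(X=0 | obs) = 2/105 / 16/315 = 3/8
P(X=1 | obs) = 2/63 / 16/315 = 5/8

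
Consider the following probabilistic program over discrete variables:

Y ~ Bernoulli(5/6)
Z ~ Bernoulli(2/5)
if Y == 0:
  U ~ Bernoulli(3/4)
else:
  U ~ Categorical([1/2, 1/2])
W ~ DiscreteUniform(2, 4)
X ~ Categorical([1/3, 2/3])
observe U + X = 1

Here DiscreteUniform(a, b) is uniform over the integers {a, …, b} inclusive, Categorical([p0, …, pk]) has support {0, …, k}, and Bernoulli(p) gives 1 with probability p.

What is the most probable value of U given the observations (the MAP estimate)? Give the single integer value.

Enumerate traces; 24 have nonzero weight after conditioning:
  (Y=0, Z=0, U=0, W=2, X=1) weight 1/180
  (Y=0, Z=0, U=0, W=3, X=1) weight 1/180
  (Y=0, Z=0, U=0, W=4, X=1) weight 1/180
  (Y=0, Z=0, U=1, W=2, X=0) weight 1/120
  (Y=0, Z=0, U=1, W=3, X=0) weight 1/120
  (Y=0, Z=0, U=1, W=4, X=0) weight 1/120
  (Y=0, Z=1, U=0, W=2, X=1) weight 1/270
  (Y=0, Z=1, U=0, W=3, X=1) weight 1/270
  … 16 more
Group by U:
  weight(U=0) = 11/36
  weight(U=1) = 13/72
Total weight = 11/36 + 13/72 = 35/72
P(U=0 | obs) = 11/36 / 35/72 = 22/35
P(U=1 | obs) = 13/72 / 35/72 = 13/35
argmax = 0

argmax_v P(U = v | obs) = 0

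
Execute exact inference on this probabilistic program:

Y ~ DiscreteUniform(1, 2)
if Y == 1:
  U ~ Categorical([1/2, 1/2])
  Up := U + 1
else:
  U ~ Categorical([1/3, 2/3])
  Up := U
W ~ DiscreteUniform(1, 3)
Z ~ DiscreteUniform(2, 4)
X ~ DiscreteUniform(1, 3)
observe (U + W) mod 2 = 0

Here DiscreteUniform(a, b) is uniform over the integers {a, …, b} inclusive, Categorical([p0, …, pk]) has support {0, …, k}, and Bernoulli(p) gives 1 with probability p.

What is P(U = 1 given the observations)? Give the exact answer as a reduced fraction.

P(U = 1 | obs) = 14/19

Enumerate traces; 54 have nonzero weight after conditioning:
  (Y=1, U=0, W=2, Z=2, X=1) weight 1/108
  (Y=1, U=0, W=2, Z=2, X=2) weight 1/108
  (Y=1, U=0, W=2, Z=2, X=3) weight 1/108
  (Y=1, U=0, W=2, Z=3, X=1) weight 1/108
  (Y=1, U=0, W=2, Z=3, X=2) weight 1/108
  (Y=1, U=0, W=2, Z=3, X=3) weight 1/108
  (Y=1, U=0, W=2, Z=4, X=1) weight 1/108
  (Y=1, U=0, W=2, Z=4, X=2) weight 1/108
  (Y=1, U=1, W=1, Z=2, X=1) weight 1/108
  … 45 more
Group by U:
  weight(U=0) = 5/36
  weight(U=1) = 7/18
Total weight = 5/36 + 7/18 = 19/36
P(U=0 | obs) = 5/36 / 19/36 = 5/19
P(U=1 | obs) = 7/18 / 19/36 = 14/19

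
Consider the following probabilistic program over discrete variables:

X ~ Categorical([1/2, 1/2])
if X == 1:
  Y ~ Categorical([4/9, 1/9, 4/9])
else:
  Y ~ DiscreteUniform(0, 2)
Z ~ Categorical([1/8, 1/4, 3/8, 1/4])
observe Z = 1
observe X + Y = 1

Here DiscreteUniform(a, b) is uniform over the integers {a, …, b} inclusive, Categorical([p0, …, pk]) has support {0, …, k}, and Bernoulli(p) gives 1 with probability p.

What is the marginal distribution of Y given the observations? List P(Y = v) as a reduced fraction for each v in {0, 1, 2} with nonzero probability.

Enumerate traces; 2 have nonzero weight after conditioning:
  (X=0, Y=1, Z=1) weight 1/24
  (X=1, Y=0, Z=1) weight 1/18
Group by Y:
  weight(Y=0) = 1/18
  weight(Y=1) = 1/24
Total weight = 1/18 + 1/24 = 7/72
P(Y=0 | obs) = 1/18 / 7/72 = 4/7
P(Y=1 | obs) = 1/24 / 7/72 = 3/7

P(Y=0) = 4/7, P(Y=1) = 3/7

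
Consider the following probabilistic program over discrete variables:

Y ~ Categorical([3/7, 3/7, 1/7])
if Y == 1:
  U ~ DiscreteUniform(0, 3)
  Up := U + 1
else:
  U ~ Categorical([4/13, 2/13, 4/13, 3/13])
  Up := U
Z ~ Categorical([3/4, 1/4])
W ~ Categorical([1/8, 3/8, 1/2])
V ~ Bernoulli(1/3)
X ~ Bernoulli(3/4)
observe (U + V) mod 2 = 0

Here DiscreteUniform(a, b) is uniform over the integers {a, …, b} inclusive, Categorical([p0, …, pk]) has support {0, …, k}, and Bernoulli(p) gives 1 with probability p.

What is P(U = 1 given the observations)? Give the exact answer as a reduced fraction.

P(U = 1 | obs) = 71/570

Enumerate traces; 144 have nonzero weight after conditioning:
  (Y=0, U=0, Z=0, W=0, V=0, X=0) weight 3/1456
  (Y=0, U=0, Z=0, W=0, V=0, X=1) weight 9/1456
  (Y=0, U=0, Z=0, W=1, V=0, X=0) weight 9/1456
  (Y=0, U=0, Z=0, W=1, V=0, X=1) weight 27/1456
  (Y=0, U=0, Z=0, W=2, V=0, X=0) weight 3/364
  (Y=0, U=0, Z=0, W=2, V=0, X=1) weight 9/364
  (Y=0, U=0, Z=1, W=0, V=0, X=0) weight 1/1456
  (Y=0, U=0, Z=1, W=0, V=0, X=1) weight 3/1456
  (Y=0, U=1, Z=0, W=0, V=1, X=0) weight 3/5824
  (Y=0, U=2, Z=0, W=0, V=0, X=0) weight 3/1456
  … 134 more
Group by U:
  weight(U=0) = 103/546
  weight(U=1) = 71/1092
  weight(U=2) = 103/546
  weight(U=3) = 29/364
Total weight = 103/546 + 71/1092 + 103/546 + 29/364 = 95/182
P(U=0 | obs) = 103/546 / 95/182 = 103/285
P(U=1 | obs) = 71/1092 / 95/182 = 71/570
P(U=2 | obs) = 103/546 / 95/182 = 103/285
P(U=3 | obs) = 29/364 / 95/182 = 29/190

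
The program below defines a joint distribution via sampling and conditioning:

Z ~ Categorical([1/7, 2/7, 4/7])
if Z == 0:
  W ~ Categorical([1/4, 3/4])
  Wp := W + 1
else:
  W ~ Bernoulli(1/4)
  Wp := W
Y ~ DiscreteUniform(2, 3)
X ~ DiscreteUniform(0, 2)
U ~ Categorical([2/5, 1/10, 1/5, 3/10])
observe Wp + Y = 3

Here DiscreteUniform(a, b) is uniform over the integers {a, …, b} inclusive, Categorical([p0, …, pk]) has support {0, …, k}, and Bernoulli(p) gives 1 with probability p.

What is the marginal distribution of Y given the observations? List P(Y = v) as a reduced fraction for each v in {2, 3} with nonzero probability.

P(Y=2) = 7/25, P(Y=3) = 18/25

Enumerate traces; 60 have nonzero weight after conditioning:
  (Z=0, W=0, Y=2, X=0, U=0) weight 1/420
  (Z=0, W=0, Y=2, X=0, U=1) weight 1/1680
  (Z=0, W=0, Y=2, X=0, U=2) weight 1/840
  (Z=0, W=0, Y=2, X=0, U=3) weight 1/560
  (Z=0, W=0, Y=2, X=1, U=0) weight 1/420
  (Z=0, W=0, Y=2, X=1, U=1) weight 1/1680
  (Z=0, W=0, Y=2, X=1, U=2) weight 1/840
  (Z=0, W=0, Y=2, X=1, U=3) weight 1/560
  (Z=1, W=0, Y=3, X=0, U=0) weight 1/70
  … 51 more
Group by Y:
  weight(Y=2) = 1/8
  weight(Y=3) = 9/28
Total weight = 1/8 + 9/28 = 25/56
P(Y=2 | obs) = 1/8 / 25/56 = 7/25
P(Y=3 | obs) = 9/28 / 25/56 = 18/25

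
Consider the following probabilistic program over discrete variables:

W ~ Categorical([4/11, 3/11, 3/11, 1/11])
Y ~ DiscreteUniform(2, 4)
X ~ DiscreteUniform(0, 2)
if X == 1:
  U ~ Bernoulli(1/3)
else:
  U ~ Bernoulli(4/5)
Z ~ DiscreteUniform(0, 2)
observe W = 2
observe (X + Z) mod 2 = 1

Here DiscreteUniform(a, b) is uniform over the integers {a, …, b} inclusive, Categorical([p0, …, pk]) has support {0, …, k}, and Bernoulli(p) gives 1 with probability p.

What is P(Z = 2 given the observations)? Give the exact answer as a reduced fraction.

P(Z = 2 | obs) = 1/4

Enumerate traces; 24 have nonzero weight after conditioning:
  (W=2, Y=2, X=0, U=0, Z=1) weight 1/495
  (W=2, Y=2, X=0, U=1, Z=1) weight 4/495
  (W=2, Y=2, X=1, U=0, Z=0) weight 2/297
  (W=2, Y=2, X=1, U=0, Z=2) weight 2/297
  (W=2, Y=2, X=1, U=1, Z=0) weight 1/297
  (W=2, Y=2, X=1, U=1, Z=2) weight 1/297
  (W=2, Y=2, X=2, U=0, Z=1) weight 1/495
  (W=2, Y=2, X=2, U=1, Z=1) weight 4/495
  … 16 more
Group by Z:
  weight(Z=0) = 1/33
  weight(Z=1) = 2/33
  weight(Z=2) = 1/33
Total weight = 1/33 + 2/33 + 1/33 = 4/33
P(Z=0 | obs) = 1/33 / 4/33 = 1/4
P(Z=1 | obs) = 2/33 / 4/33 = 1/2
P(Z=2 | obs) = 1/33 / 4/33 = 1/4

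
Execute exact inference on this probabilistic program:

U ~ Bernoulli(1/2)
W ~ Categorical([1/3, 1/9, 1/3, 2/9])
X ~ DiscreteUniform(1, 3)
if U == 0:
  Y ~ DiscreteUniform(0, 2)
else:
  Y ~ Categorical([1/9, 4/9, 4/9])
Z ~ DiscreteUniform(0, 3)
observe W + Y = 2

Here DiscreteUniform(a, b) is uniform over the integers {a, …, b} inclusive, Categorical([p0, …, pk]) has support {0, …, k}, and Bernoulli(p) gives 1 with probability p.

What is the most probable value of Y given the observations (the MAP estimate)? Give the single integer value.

argmax_v P(Y = v | obs) = 2

Enumerate traces; 72 have nonzero weight after conditioning:
  (U=0, W=0, X=1, Y=2, Z=0) weight 1/216
  (U=0, W=0, X=1, Y=2, Z=1) weight 1/216
  (U=0, W=0, X=1, Y=2, Z=2) weight 1/216
  (U=0, W=0, X=1, Y=2, Z=3) weight 1/216
  (U=0, W=0, X=2, Y=2, Z=0) weight 1/216
  (U=0, W=0, X=2, Y=2, Z=1) weight 1/216
  (U=0, W=0, X=2, Y=2, Z=2) weight 1/216
  (U=0, W=0, X=2, Y=2, Z=3) weight 1/216
  (U=0, W=1, X=1, Y=1, Z=0) weight 1/648
  (U=0, W=2, X=1, Y=0, Z=0) weight 1/216
  … 62 more
Group by Y:
  weight(Y=0) = 2/27
  weight(Y=1) = 7/162
  weight(Y=2) = 7/54
Total weight = 2/27 + 7/162 + 7/54 = 20/81
P(Y=0 | obs) = 2/27 / 20/81 = 3/10
P(Y=1 | obs) = 7/162 / 20/81 = 7/40
P(Y=2 | obs) = 7/54 / 20/81 = 21/40
argmax = 2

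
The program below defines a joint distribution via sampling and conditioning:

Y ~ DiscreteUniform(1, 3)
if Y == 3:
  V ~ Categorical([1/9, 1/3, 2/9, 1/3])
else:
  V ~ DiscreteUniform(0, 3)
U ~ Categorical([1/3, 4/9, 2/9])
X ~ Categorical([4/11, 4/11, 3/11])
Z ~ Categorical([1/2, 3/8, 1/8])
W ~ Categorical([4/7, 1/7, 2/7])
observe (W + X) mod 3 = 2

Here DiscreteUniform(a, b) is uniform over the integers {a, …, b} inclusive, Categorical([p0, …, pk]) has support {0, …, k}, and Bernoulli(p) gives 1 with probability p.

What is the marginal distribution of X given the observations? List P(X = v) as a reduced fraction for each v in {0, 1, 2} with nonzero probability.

Enumerate traces; 324 have nonzero weight after conditioning:
  (Y=1, V=0, U=0, X=0, Z=0, W=2) weight 1/693
  (Y=1, V=0, U=0, X=0, Z=1, W=2) weight 1/924
  (Y=1, V=0, U=0, X=0, Z=2, W=2) weight 1/2772
  (Y=1, V=0, U=0, X=1, Z=0, W=1) weight 1/1386
  (Y=1, V=0, U=0, X=1, Z=1, W=1) weight 1/1848
  (Y=1, V=0, U=0, X=1, Z=2, W=1) weight 1/5544
  (Y=1, V=0, U=0, X=2, Z=0, W=0) weight 1/462
  (Y=1, V=0, U=0, X=2, Z=1, W=0) weight 1/616
  … 316 more
Group by X:
  weight(X=0) = 8/77
  weight(X=1) = 4/77
  weight(X=2) = 12/77
Total weight = 8/77 + 4/77 + 12/77 = 24/77
P(X=0 | obs) = 8/77 / 24/77 = 1/3
P(X=1 | obs) = 4/77 / 24/77 = 1/6
P(X=2 | obs) = 12/77 / 24/77 = 1/2

P(X=0) = 1/3, P(X=1) = 1/6, P(X=2) = 1/2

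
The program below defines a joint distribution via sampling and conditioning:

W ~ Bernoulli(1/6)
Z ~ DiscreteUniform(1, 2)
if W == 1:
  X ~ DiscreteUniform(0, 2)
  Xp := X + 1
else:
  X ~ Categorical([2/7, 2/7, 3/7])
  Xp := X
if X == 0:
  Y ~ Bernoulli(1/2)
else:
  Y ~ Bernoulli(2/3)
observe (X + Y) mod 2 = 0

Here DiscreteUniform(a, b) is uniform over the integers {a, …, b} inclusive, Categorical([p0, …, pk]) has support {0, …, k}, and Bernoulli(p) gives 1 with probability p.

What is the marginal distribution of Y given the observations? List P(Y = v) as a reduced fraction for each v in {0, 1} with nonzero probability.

P(Y=0) = 215/363, P(Y=1) = 148/363

Enumerate traces; 12 have nonzero weight after conditioning:
  (W=0, Z=1, X=0, Y=0) weight 5/84
  (W=0, Z=1, X=1, Y=1) weight 5/63
  (W=0, Z=1, X=2, Y=0) weight 5/84
  (W=0, Z=2, X=0, Y=0) weight 5/84
  (W=0, Z=2, X=1, Y=1) weight 5/63
  (W=0, Z=2, X=2, Y=0) weight 5/84
  (W=1, Z=1, X=0, Y=0) weight 1/72
  (W=1, Z=1, X=1, Y=1) weight 1/54
  … 4 more
Group by Y:
  weight(Y=0) = 215/756
  weight(Y=1) = 37/189
Total weight = 215/756 + 37/189 = 121/252
P(Y=0 | obs) = 215/756 / 121/252 = 215/363
P(Y=1 | obs) = 37/189 / 121/252 = 148/363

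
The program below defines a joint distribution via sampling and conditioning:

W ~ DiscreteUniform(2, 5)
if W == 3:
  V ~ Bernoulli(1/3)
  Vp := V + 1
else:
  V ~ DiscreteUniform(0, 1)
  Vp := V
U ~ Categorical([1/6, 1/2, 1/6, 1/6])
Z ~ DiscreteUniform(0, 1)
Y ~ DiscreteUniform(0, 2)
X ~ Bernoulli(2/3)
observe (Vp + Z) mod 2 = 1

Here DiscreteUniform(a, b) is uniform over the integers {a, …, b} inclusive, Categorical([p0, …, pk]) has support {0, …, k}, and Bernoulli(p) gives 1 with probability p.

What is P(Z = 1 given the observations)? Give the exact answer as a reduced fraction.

Enumerate traces; 192 have nonzero weight after conditioning:
  (W=2, V=0, U=0, Z=1, Y=0, X=0) weight 1/864
  (W=2, V=0, U=0, Z=1, Y=0, X=1) weight 1/432
  (W=2, V=0, U=0, Z=1, Y=1, X=0) weight 1/864
  (W=2, V=0, U=0, Z=1, Y=1, X=1) weight 1/432
  (W=2, V=0, U=0, Z=1, Y=2, X=0) weight 1/864
  (W=2, V=0, U=0, Z=1, Y=2, X=1) weight 1/432
  (W=2, V=0, U=1, Z=1, Y=0, X=0) weight 1/288
  (W=2, V=0, U=1, Z=1, Y=0, X=1) weight 1/144
  (W=2, V=1, U=0, Z=0, Y=0, X=0) weight 1/864
  … 183 more
Group by Z:
  weight(Z=0) = 13/48
  weight(Z=1) = 11/48
Total weight = 13/48 + 11/48 = 1/2
P(Z=0 | obs) = 13/48 / 1/2 = 13/24
P(Z=1 | obs) = 11/48 / 1/2 = 11/24

P(Z = 1 | obs) = 11/24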